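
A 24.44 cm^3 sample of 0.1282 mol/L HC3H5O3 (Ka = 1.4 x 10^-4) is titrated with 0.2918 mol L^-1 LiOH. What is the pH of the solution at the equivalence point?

n(HC3H5O3) = 0.1282 x 0.02444 = 0.003133 mol; V(LiOH) at equivalence = 0.003133/0.2918 = 0.01074 L.
At equivalence all the acid is converted to C3H5O3-; total volume = 0.02444 + 0.01074 = 0.03518 L, so [C3H5O3-] = 0.003133/0.03518 = 0.08907 M.
Kb = Kw/Ka = 1.0e-14 / 1.4 x 10^-4 = 7.14e-11.
[OH^-] = sqrt(Kb x [C3H5O3-]) = sqrt(7.14e-11 x 0.08907) = 2.52e-6 M.
pOH = 5.60, so pH = 14.00 - 5.60 = 8.40.

8.40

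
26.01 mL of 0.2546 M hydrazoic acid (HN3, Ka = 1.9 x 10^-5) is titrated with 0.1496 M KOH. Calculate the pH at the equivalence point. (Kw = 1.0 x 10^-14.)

n(HN3) = 0.2546 x 0.02601 = 0.006622 mol; V(KOH) at equivalence = 0.006622/0.1496 = 0.04427 L.
At equivalence all the acid is converted to N3-; total volume = 0.02601 + 0.04427 = 0.07028 L, so [N3-] = 0.006622/0.07028 = 0.09423 M.
Kb = Kw/Ka = 1.0e-14 / 1.9 x 10^-5 = 5.26e-10.
[OH^-] = sqrt(Kb x [N3-]) = sqrt(5.26e-10 x 0.09423) = 7.04e-6 M.
pOH = 5.15, so pH = 14.00 - 5.15 = 8.85.

8.85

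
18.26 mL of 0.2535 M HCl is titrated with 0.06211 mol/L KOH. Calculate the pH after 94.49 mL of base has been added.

n(acid) = 0.2535 x 0.01826 = 0.004629 mol; n(KOH) added = 0.06211 x 0.09449 = 0.005869 mol.
Base is in excess by 0.005869 - 0.004629 = 0.001240 mol in a total volume of 0.1128 L.
[OH^-] = 0.001240/0.1128 = 0.01100 M, so pOH = 1.96 and pH = 14.00 - 1.96 = 12.04.

12.04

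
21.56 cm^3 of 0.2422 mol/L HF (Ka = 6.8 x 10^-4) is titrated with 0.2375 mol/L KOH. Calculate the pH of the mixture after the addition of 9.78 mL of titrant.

Initial n(HF) = 0.2422 x 0.02156 = 0.005222 mol.
n(KOH) added = 0.2375 x 0.009780 = 0.002323 mol, converting that many moles of HF to F-.
Remaining n(HF) = 0.002899 mol; n(F-) = 0.002323 mol.
By Henderson-Hasselbalch, pH = pKa + log([A^-]/[HA]) = 3.17 + log(0.002323/0.002899) = 3.17 + (-0.10) = 3.07.

3.07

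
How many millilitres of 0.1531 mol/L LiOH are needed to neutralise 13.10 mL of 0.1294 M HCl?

n(HCl) = 0.1294 mol/L x 0.01310 L = 0.001695 mol.
At equivalence n(LiOH) = n(HCl) = 0.001695 mol.
V(LiOH) = 0.001695 / 0.1531 = 0.01107 L = 11.1 mL.

11.1 mL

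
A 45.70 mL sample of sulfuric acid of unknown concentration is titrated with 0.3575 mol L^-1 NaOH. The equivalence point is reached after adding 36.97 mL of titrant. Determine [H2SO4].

n(NaOH) delivered = 0.3575 x 0.03697 = 0.01322 mol.
The reaction is 1 H2SO4 + 2 NaOH, so n(H2SO4) = 0.01322 x 1/2 = 0.006608 mol.
[H2SO4] = 0.006608 mol / 0.04570 L = 0.145 M.

0.145 M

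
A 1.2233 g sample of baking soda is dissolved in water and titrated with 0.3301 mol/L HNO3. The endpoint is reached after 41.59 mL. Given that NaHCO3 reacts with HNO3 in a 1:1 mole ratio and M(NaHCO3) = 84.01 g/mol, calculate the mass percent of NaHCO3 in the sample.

n(HNO3) = 0.3301 x 0.04159 = 0.01373 mol.
n(NaHCO3) = 0.01373 / 1 = 0.01373 mol.
mass of NaHCO3 = 0.01373 x 84.01 = 1.153 g.
% purity = 1.153 / 1.2233 x 100 = 94.3%.

94.3%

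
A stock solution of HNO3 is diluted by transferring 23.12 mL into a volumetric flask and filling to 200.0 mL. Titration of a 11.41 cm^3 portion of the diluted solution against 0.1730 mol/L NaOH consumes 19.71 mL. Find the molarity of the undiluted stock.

n(NaOH) = 0.1730 x 0.01971 = 0.003410 mol.
n(HNO3) in the aliquot = 0.003410 mol.
[diluted HNO3] = 0.003410 / 0.01141 = 0.2988 M.
Dilution factor = 200.0/23.12 = 8.651, so [stock] = 0.2988 x 8.651 = 2.59 M.

2.59 M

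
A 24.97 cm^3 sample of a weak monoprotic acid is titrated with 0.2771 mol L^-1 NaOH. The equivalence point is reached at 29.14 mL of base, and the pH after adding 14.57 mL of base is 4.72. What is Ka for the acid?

14.57 mL is half of the equivalence volume, so this is the half-equivalence point where [HA] = [A^-].
At half-equivalence pH = pKa, so pKa = 4.72.
Ka = 10^(-4.72) = 1.9 x 10^-5.

1.9 x 10^-5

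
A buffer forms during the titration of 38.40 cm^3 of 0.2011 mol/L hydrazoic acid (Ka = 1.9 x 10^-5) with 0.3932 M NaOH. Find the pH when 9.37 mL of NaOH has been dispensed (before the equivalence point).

4.68

Initial n(HN3) = 0.2011 x 0.03840 = 0.007722 mol.
n(NaOH) added = 0.3932 x 0.009370 = 0.003684 mol, converting that many moles of HN3 to N3-.
Remaining n(HN3) = 0.004038 mol; n(N3-) = 0.003684 mol.
By Henderson-Hasselbalch, pH = pKa + log([A^-]/[HA]) = 4.72 + log(0.003684/0.004038) = 4.72 + (-0.04) = 4.68.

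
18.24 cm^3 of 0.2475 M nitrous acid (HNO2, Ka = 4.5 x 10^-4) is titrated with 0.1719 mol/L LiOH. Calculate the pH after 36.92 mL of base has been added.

n(acid) = 0.2475 x 0.01824 = 0.004514 mol; n(LiOH) added = 0.1719 x 0.03692 = 0.006347 mol.
Base is in excess by 0.006347 - 0.004514 = 0.001832 mol in a total volume of 0.05516 L.
[OH^-] = 0.001832/0.05516 = 0.03322 M, so pOH = 1.48 and pH = 14.00 - 1.48 = 12.52.

12.52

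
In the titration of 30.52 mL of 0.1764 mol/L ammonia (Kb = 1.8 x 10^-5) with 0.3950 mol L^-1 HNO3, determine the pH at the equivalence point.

n(NH3) = 0.1764 x 0.03052 = 0.005384 mol; V(HNO3) at equivalence = 0.005384/0.3950 = 0.01363 L.
At equivalence the base is fully converted to NH4+; total volume = 0.04415 L, so [NH4+] = 0.005384/0.04415 = 0.1219 M.
Ka(NH4+) = Kw/Kb = 1.0e-14 / 1.8 x 10^-5 = 5.56e-10.
[H^+] = sqrt(Ka x [NH4+]) = sqrt(5.56e-10 x 0.1219) = 8.23e-6 M.
pH = -log(8.23e-6) = 5.08.

5.08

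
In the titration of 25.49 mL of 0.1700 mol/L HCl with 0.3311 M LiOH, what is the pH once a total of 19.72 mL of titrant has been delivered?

12.69

n(acid) = 0.1700 x 0.02549 = 0.004333 mol; n(LiOH) added = 0.3311 x 0.01972 = 0.006529 mol.
Base is in excess by 0.006529 - 0.004333 = 0.002196 mol in a total volume of 0.04521 L.
[OH^-] = 0.002196/0.04521 = 0.04857 M, so pOH = 1.31 and pH = 14.00 - 1.31 = 12.69.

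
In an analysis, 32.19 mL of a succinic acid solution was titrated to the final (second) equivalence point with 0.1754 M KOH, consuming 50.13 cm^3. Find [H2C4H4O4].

n(KOH) = 0.1754 x 0.05013 = 0.008793 mol.
At the final (second) equivalence point, 2 mol OH^- react per mol H2C4H4O4, so n(H2C4H4O4) = 0.008793 / 2 = 0.004396 mol.
[H2C4H4O4] = 0.004396 / 0.03219 L = 0.137 M.

0.137 M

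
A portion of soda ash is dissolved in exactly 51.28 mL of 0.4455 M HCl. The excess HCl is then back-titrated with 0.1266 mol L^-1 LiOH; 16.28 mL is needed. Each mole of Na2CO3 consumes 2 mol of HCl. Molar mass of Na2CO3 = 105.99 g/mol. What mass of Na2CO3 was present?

1.10 g

Total n(HCl) added = 0.4455 x 0.05128 = 0.02285 mol.
n(LiOH) used = 0.1266 x 0.01628 = 0.002061 mol, which equals the excess n(HCl).
So n(HCl) consumed by the sample = 0.02285 - 0.002061 = 0.02078 mol.
n(Na2CO3) = 0.02078 / 2 = 0.01039 mol.
mass = 0.01039 mol x 105.99 g/mol = 1.10 g.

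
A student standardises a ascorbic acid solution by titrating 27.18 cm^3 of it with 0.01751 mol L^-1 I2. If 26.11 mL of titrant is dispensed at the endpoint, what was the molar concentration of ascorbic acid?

n(I2) = 0.01751 x 0.02611 = 0.0004572 mol.
From the balanced equation, 1 mol I2 reacts with 1 mol ascorbic acid, so n(ascorbic acid) = 0.0004572 x 1/1 = 0.0004572 mol.
[ascorbic acid] = 0.0004572 / 0.02718 L = 0.0168 M.

0.0168 M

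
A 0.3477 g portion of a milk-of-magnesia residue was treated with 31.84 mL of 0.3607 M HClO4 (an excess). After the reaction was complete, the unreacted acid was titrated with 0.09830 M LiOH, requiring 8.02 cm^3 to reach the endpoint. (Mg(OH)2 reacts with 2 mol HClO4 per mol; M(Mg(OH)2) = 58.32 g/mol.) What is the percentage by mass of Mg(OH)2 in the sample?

89.7%

Total n(HClO4) added = 0.3607 x 0.03184 = 0.01148 mol.
n(LiOH) used = 0.09830 x 0.008020 = 0.0007884 mol, which equals the excess n(HClO4).
So n(HClO4) consumed by the sample = 0.01148 - 0.0007884 = 0.01070 mol.
n(Mg(OH)2) = 0.01070 / 2 = 0.005348 mol.
mass Mg(OH)2 = 0.005348 x 58.32 = 0.3119 g, so %Mg(OH)2 = 0.3119/0.3477 x 100 = 89.7%.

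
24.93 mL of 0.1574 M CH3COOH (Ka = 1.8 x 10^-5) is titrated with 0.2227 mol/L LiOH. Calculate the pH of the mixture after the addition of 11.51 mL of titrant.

5.02

Initial n(CH3COOH) = 0.1574 x 0.02493 = 0.003924 mol.
n(LiOH) added = 0.2227 x 0.01151 = 0.002563 mol, converting that many moles of CH3COOH to CH3COO-.
Remaining n(CH3COOH) = 0.001361 mol; n(CH3COO-) = 0.002563 mol.
By Henderson-Hasselbalch, pH = pKa + log([A^-]/[HA]) = 4.74 + log(0.002563/0.001361) = 4.74 + (+0.28) = 5.02.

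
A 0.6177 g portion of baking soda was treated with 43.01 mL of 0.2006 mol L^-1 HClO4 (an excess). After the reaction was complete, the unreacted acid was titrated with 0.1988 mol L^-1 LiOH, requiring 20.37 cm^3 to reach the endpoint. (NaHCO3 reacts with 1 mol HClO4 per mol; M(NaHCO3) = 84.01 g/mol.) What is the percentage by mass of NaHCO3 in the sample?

Total n(HClO4) added = 0.2006 x 0.04301 = 0.008628 mol.
n(LiOH) used = 0.1988 x 0.02037 = 0.004050 mol, which equals the excess n(HClO4).
So n(HClO4) consumed by the sample = 0.008628 - 0.004050 = 0.004578 mol.
n(NaHCO3) = 0.004578 / 1 = 0.004578 mol.
mass NaHCO3 = 0.004578 x 84.01 = 0.3846 g, so %NaHCO3 = 0.3846/0.6177 x 100 = 62.3%.

62.3%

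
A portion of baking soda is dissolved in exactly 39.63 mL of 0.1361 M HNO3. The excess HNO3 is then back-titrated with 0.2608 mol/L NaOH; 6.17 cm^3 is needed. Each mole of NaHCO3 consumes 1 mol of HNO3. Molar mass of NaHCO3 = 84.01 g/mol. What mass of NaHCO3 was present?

0.318 g

Total n(HNO3) added = 0.1361 x 0.03963 = 0.005394 mol.
n(NaOH) used = 0.2608 x 0.006170 = 0.001609 mol, which equals the excess n(HNO3).
So n(HNO3) consumed by the sample = 0.005394 - 0.001609 = 0.003785 mol.
n(NaHCO3) = 0.003785 / 1 = 0.003785 mol.
mass = 0.003785 mol x 84.01 g/mol = 0.318 g.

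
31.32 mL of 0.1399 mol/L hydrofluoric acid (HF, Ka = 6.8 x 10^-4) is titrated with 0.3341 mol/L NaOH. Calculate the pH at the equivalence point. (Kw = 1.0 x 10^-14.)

n(HF) = 0.1399 x 0.03132 = 0.004382 mol; V(NaOH) at equivalence = 0.004382/0.3341 = 0.01311 L.
At equivalence all the acid is converted to F-; total volume = 0.03132 + 0.01311 = 0.04443 L, so [F-] = 0.004382/0.04443 = 0.09861 M.
Kb = Kw/Ka = 1.0e-14 / 6.8 x 10^-4 = 1.47e-11.
[OH^-] = sqrt(Kb x [F-]) = sqrt(1.47e-11 x 0.09861) = 1.20e-6 M.
pOH = 5.92, so pH = 14.00 - 5.92 = 8.08.

8.08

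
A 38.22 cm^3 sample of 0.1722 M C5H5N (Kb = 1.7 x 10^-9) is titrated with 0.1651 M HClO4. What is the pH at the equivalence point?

3.15

n(C5H5N) = 0.1722 x 0.03822 = 0.006581 mol; V(HClO4) at equivalence = 0.006581/0.1651 = 0.03986 L.
At equivalence the base is fully converted to C5H5NH+; total volume = 0.07808 L, so [C5H5NH+] = 0.006581/0.07808 = 0.08429 M.
Ka(C5H5NH+) = Kw/Kb = 1.0e-14 / 1.7 x 10^-9 = 5.88e-6.
[H^+] = sqrt(Ka x [C5H5NH+]) = sqrt(5.88e-6 x 0.08429) = 0.000704 M.
pH = -log(0.000704) = 3.15.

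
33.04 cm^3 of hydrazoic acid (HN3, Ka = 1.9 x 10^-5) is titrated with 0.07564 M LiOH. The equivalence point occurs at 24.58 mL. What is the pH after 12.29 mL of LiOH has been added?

12.29 mL is exactly half the equivalence volume (24.58/2), i.e. the half-equivalence point.
There, n(HA) = n(A^-), so pH = pKa = -log(1.9 x 10^-5) = 4.72.

4.72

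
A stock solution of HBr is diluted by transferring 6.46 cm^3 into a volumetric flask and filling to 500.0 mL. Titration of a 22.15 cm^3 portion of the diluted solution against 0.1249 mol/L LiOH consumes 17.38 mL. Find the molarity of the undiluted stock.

7.59 M

n(LiOH) = 0.1249 x 0.01738 = 0.002171 mol.
n(HBr) in the aliquot = 0.002171 mol.
[diluted HBr] = 0.002171 / 0.02215 = 0.09800 M.
Dilution factor = 500.0/6.460 = 77.40, so [stock] = 0.09800 x 77.40 = 7.59 M.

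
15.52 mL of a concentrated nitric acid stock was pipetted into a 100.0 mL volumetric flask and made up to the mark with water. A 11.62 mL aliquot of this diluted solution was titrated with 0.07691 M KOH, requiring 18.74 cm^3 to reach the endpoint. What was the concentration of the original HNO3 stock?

0.799 M

n(KOH) = 0.07691 x 0.01874 = 0.001441 mol.
n(HNO3) in the aliquot = 0.001441 mol.
[diluted HNO3] = 0.001441 / 0.01162 = 0.1240 M.
Dilution factor = 100.0/15.52 = 6.443, so [stock] = 0.1240 x 6.443 = 0.799 M.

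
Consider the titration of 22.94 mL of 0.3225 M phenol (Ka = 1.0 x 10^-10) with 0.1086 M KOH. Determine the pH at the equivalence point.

n(C6H5OH) = 0.3225 x 0.02294 = 0.007398 mol; V(KOH) at equivalence = 0.007398/0.1086 = 0.06812 L.
At equivalence all the acid is converted to C6H5O-; total volume = 0.02294 + 0.06812 = 0.09106 L, so [C6H5O-] = 0.007398/0.09106 = 0.08124 M.
Kb = Kw/Ka = 1.0e-14 / 1.0 x 10^-10 = 0.000100.
[OH^-] = sqrt(Kb x [C6H5O-]) = sqrt(0.000100 x 0.08124) = 0.00285 M.
pOH = 2.55, so pH = 14.00 - 2.55 = 11.45.

11.45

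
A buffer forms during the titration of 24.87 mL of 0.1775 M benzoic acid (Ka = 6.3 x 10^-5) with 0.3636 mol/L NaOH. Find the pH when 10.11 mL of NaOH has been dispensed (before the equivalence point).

4.90

Initial n(C6H5COOH) = 0.1775 x 0.02487 = 0.004414 mol.
n(NaOH) added = 0.3636 x 0.01011 = 0.003676 mol, converting that many moles of C6H5COOH to C6H5COO-.
Remaining n(C6H5COOH) = 0.0007384 mol; n(C6H5COO-) = 0.003676 mol.
By Henderson-Hasselbalch, pH = pKa + log([A^-]/[HA]) = 4.20 + log(0.003676/0.0007384) = 4.20 + (+0.70) = 4.90.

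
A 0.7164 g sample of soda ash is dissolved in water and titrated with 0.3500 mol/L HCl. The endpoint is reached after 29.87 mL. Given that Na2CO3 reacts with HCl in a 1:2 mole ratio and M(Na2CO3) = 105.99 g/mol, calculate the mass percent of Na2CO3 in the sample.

n(HCl) = 0.3500 x 0.02987 = 0.01045 mol.
n(Na2CO3) = 0.01045 / 2 = 0.005227 mol.
mass of Na2CO3 = 0.005227 x 105.99 = 0.5540 g.
% purity = 0.5540 / 0.7164 x 100 = 77.3%.

77.3%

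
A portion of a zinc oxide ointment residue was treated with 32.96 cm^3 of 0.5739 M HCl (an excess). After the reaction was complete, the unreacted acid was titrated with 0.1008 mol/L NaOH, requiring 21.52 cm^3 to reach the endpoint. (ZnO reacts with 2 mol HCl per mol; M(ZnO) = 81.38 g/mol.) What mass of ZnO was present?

0.681 g

Total n(HCl) added = 0.5739 x 0.03296 = 0.01892 mol.
n(NaOH) used = 0.1008 x 0.02152 = 0.002169 mol, which equals the excess n(HCl).
So n(HCl) consumed by the sample = 0.01892 - 0.002169 = 0.01675 mol.
n(ZnO) = 0.01675 / 2 = 0.008373 mol.
mass = 0.008373 mol x 81.38 g/mol = 0.681 g.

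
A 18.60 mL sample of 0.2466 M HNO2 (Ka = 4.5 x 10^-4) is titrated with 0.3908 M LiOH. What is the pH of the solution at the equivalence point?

n(HNO2) = 0.2466 x 0.01860 = 0.004587 mol; V(LiOH) at equivalence = 0.004587/0.3908 = 0.01174 L.
At equivalence all the acid is converted to NO2-; total volume = 0.01860 + 0.01174 = 0.03034 L, so [NO2-] = 0.004587/0.03034 = 0.1512 M.
Kb = Kw/Ka = 1.0e-14 / 4.5 x 10^-4 = 2.22e-11.
[OH^-] = sqrt(Kb x [NO2-]) = sqrt(2.22e-11 x 0.1512) = 1.83e-6 M.
pOH = 5.74, so pH = 14.00 - 5.74 = 8.26.

8.26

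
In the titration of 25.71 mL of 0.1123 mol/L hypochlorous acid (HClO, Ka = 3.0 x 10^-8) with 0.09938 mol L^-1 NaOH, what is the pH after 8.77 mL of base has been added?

7.16

Initial n(HClO) = 0.1123 x 0.02571 = 0.002887 mol.
n(NaOH) added = 0.09938 x 0.008770 = 0.0008716 mol, converting that many moles of HClO to ClO-.
Remaining n(HClO) = 0.002016 mol; n(ClO-) = 0.0008716 mol.
By Henderson-Hasselbalch, pH = pKa + log([A^-]/[HA]) = 7.52 + log(0.0008716/0.002016) = 7.52 + (-0.36) = 7.16.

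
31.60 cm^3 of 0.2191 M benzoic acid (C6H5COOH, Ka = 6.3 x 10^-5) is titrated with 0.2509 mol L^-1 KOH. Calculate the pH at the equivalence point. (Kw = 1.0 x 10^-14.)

8.63

n(C6H5COOH) = 0.2191 x 0.03160 = 0.006924 mol; V(KOH) at equivalence = 0.006924/0.2509 = 0.02759 L.
At equivalence all the acid is converted to C6H5COO-; total volume = 0.03160 + 0.02759 = 0.05919 L, so [C6H5COO-] = 0.006924/0.05919 = 0.1170 M.
Kb = Kw/Ka = 1.0e-14 / 6.3 x 10^-5 = 1.59e-10.
[OH^-] = sqrt(Kb x [C6H5COO-]) = sqrt(1.59e-10 x 0.1170) = 4.31e-6 M.
pOH = 5.37, so pH = 14.00 - 5.37 = 8.63.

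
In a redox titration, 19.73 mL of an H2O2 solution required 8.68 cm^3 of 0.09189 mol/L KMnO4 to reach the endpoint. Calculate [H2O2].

0.101 M

n(KMnO4) = 0.09189 x 0.008680 = 0.0007976 mol.
From the balanced equation, 2 mol KMnO4 reacts with 5 mol H2O2, so n(H2O2) = 0.0007976 x 5/2 = 0.001994 mol.
[H2O2] = 0.001994 / 0.01973 L = 0.101 M.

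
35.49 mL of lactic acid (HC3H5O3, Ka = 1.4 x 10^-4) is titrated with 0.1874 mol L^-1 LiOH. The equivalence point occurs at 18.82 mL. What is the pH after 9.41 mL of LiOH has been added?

3.85

9.41 mL is exactly half the equivalence volume (18.82/2), i.e. the half-equivalence point.
There, n(HA) = n(A^-), so pH = pKa = -log(1.4 x 10^-4) = 3.85.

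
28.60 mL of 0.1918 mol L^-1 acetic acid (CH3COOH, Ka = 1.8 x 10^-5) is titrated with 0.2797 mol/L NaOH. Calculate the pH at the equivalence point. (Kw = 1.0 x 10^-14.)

8.90

n(CH3COOH) = 0.1918 x 0.02860 = 0.005485 mol; V(NaOH) at equivalence = 0.005485/0.2797 = 0.01961 L.
At equivalence all the acid is converted to CH3COO-; total volume = 0.02860 + 0.01961 = 0.04821 L, so [CH3COO-] = 0.005485/0.04821 = 0.1138 M.
Kb = Kw/Ka = 1.0e-14 / 1.8 x 10^-5 = 5.56e-10.
[OH^-] = sqrt(Kb x [CH3COO-]) = sqrt(5.56e-10 x 0.1138) = 7.95e-6 M.
pOH = 5.10, so pH = 14.00 - 5.10 = 8.90.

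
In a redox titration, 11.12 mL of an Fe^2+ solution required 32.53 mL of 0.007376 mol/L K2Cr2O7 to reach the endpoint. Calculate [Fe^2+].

n(K2Cr2O7) = 0.007376 x 0.03253 = 0.0002399 mol.
From the balanced equation, 1 mol K2Cr2O7 reacts with 6 mol Fe^2+, so n(Fe^2+) = 0.0002399 x 6/1 = 0.001440 mol.
[Fe^2+] = 0.001440 / 0.01112 L = 0.129 M.

0.129 M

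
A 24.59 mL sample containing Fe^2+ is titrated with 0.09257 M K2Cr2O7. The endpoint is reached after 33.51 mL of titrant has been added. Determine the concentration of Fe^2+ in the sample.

n(K2Cr2O7) = 0.09257 x 0.03351 = 0.003102 mol.
From the balanced equation, 1 mol K2Cr2O7 reacts with 6 mol Fe^2+, so n(Fe^2+) = 0.003102 x 6/1 = 0.01861 mol.
[Fe^2+] = 0.01861 / 0.02459 L = 0.757 M.

0.757 M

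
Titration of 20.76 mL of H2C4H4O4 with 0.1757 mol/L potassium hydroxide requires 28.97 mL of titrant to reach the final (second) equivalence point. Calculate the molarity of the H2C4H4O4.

0.123 M

n(KOH) = 0.1757 x 0.02897 = 0.005090 mol.
At the final (second) equivalence point, 2 mol OH^- react per mol H2C4H4O4, so n(H2C4H4O4) = 0.005090 / 2 = 0.002545 mol.
[H2C4H4O4] = 0.002545 / 0.02076 L = 0.123 M.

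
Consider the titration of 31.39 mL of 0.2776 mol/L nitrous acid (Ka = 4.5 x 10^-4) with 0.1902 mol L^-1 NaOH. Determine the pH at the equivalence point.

8.20

n(HNO2) = 0.2776 x 0.03139 = 0.008714 mol; V(NaOH) at equivalence = 0.008714/0.1902 = 0.04581 L.
At equivalence all the acid is converted to NO2-; total volume = 0.03139 + 0.04581 = 0.07720 L, so [NO2-] = 0.008714/0.07720 = 0.1129 M.
Kb = Kw/Ka = 1.0e-14 / 4.5 x 10^-4 = 2.22e-11.
[OH^-] = sqrt(Kb x [NO2-]) = sqrt(2.22e-11 x 0.1129) = 1.58e-6 M.
pOH = 5.80, so pH = 14.00 - 5.80 = 8.20.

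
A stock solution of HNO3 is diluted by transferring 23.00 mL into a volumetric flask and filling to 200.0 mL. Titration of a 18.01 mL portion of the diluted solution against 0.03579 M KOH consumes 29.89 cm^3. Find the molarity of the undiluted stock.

0.517 M

n(KOH) = 0.03579 x 0.02989 = 0.001070 mol.
n(HNO3) in the aliquot = 0.001070 mol.
[diluted HNO3] = 0.001070 / 0.01801 = 0.05940 M.
Dilution factor = 200.0/23.00 = 8.696, so [stock] = 0.05940 x 8.696 = 0.517 M.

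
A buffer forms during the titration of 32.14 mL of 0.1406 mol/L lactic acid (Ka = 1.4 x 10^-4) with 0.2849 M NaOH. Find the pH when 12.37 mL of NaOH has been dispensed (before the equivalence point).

Initial n(HC3H5O3) = 0.1406 x 0.03214 = 0.004519 mol.
n(NaOH) added = 0.2849 x 0.01237 = 0.003524 mol, converting that many moles of HC3H5O3 to C3H5O3-.
Remaining n(HC3H5O3) = 0.0009947 mol; n(C3H5O3-) = 0.003524 mol.
By Henderson-Hasselbalch, pH = pKa + log([A^-]/[HA]) = 3.85 + log(0.003524/0.0009947) = 3.85 + (+0.55) = 4.40.

4.40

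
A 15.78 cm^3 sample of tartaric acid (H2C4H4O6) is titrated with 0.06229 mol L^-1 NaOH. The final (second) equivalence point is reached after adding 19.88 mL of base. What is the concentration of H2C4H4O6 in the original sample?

n(NaOH) = 0.06229 x 0.01988 = 0.001238 mol.
At the final (second) equivalence point, 2 mol OH^- react per mol H2C4H4O6, so n(H2C4H4O6) = 0.001238 / 2 = 0.0006192 mol.
[H2C4H4O6] = 0.0006192 / 0.01578 L = 0.0392 M.

0.0392 M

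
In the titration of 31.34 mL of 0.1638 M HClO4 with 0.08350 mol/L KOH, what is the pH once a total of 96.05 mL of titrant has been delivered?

n(acid) = 0.1638 x 0.03134 = 0.005133 mol; n(KOH) added = 0.08350 x 0.09605 = 0.008020 mol.
Base is in excess by 0.008020 - 0.005133 = 0.002887 mol in a total volume of 0.1274 L.
[OH^-] = 0.002887/0.1274 = 0.02266 M, so pOH = 1.64 and pH = 14.00 - 1.64 = 12.36.

12.36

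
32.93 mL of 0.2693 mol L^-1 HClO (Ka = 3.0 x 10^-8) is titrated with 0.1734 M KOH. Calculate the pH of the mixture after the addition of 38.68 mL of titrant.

Initial n(HClO) = 0.2693 x 0.03293 = 0.008868 mol.
n(KOH) added = 0.1734 x 0.03868 = 0.006707 mol, converting that many moles of HClO to ClO-.
Remaining n(HClO) = 0.002161 mol; n(ClO-) = 0.006707 mol.
By Henderson-Hasselbalch, pH = pKa + log([A^-]/[HA]) = 7.52 + log(0.006707/0.002161) = 7.52 + (+0.49) = 8.01.

8.01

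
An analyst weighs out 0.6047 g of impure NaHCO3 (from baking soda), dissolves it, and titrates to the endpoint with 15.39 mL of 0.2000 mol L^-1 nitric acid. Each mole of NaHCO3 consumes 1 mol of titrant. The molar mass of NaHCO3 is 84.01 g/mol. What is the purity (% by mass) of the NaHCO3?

42.8%

n(HNO3) = 0.2000 x 0.01539 = 0.003078 mol.
n(NaHCO3) = 0.003078 / 1 = 0.003078 mol.
mass of NaHCO3 = 0.003078 x 84.01 = 0.2586 g.
% purity = 0.2586 / 0.6047 x 100 = 42.8%.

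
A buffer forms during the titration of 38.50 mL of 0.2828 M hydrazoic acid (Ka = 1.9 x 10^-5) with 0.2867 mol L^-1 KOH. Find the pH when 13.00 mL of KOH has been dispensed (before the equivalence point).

4.44

Initial n(HN3) = 0.2828 x 0.03850 = 0.01089 mol.
n(KOH) added = 0.2867 x 0.01300 = 0.003727 mol, converting that many moles of HN3 to N3-.
Remaining n(HN3) = 0.007161 mol; n(N3-) = 0.003727 mol.
By Henderson-Hasselbalch, pH = pKa + log([A^-]/[HA]) = 4.72 + log(0.003727/0.007161) = 4.72 + (-0.28) = 4.44.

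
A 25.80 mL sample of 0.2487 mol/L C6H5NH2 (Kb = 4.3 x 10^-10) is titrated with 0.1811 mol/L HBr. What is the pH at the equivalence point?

n(C6H5NH2) = 0.2487 x 0.02580 = 0.006416 mol; V(HBr) at equivalence = 0.006416/0.1811 = 0.03543 L.
At equivalence the base is fully converted to C6H5NH3+; total volume = 0.06123 L, so [C6H5NH3+] = 0.006416/0.06123 = 0.1048 M.
Ka(C6H5NH3+) = Kw/Kb = 1.0e-14 / 4.3 x 10^-10 = 2.33e-5.
[H^+] = sqrt(Ka x [C6H5NH3+]) = sqrt(2.33e-5 x 0.1048) = 0.00156 M.
pH = -log(0.00156) = 2.81.

2.81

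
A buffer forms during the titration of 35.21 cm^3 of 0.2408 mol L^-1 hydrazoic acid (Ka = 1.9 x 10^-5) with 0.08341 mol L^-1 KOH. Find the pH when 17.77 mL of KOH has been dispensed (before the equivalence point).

4.05

Initial n(HN3) = 0.2408 x 0.03521 = 0.008479 mol.
n(KOH) added = 0.08341 x 0.01777 = 0.001482 mol, converting that many moles of HN3 to N3-.
Remaining n(HN3) = 0.006996 mol; n(N3-) = 0.001482 mol.
By Henderson-Hasselbalch, pH = pKa + log([A^-]/[HA]) = 4.72 + log(0.001482/0.006996) = 4.72 + (-0.67) = 4.05.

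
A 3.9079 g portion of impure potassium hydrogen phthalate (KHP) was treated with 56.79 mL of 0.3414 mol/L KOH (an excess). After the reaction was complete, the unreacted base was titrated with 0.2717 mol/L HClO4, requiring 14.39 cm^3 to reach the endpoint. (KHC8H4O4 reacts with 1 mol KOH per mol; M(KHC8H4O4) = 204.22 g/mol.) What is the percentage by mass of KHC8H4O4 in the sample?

80.9%

Total n(KOH) added = 0.3414 x 0.05679 = 0.01939 mol.
n(HClO4) used = 0.2717 x 0.01439 = 0.003910 mol, which equals the excess n(KOH).
So n(KOH) consumed by the sample = 0.01939 - 0.003910 = 0.01548 mol.
n(KHC8H4O4) = 0.01548 / 1 = 0.01548 mol.
mass KHC8H4O4 = 0.01548 x 204.22 = 3.161 g, so %KHC8H4O4 = 3.161/3.9079 x 100 = 80.9%.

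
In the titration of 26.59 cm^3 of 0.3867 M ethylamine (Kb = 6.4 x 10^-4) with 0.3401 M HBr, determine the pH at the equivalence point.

n(C2H5NH2) = 0.3867 x 0.02659 = 0.01028 mol; V(HBr) at equivalence = 0.01028/0.3401 = 0.03023 L.
At equivalence the base is fully converted to C2H5NH3+; total volume = 0.05682 L, so [C2H5NH3+] = 0.01028/0.05682 = 0.1810 M.
Ka(C2H5NH3+) = Kw/Kb = 1.0e-14 / 6.4 x 10^-4 = 1.56e-11.
[H^+] = sqrt(Ka x [C2H5NH3+]) = sqrt(1.56e-11 x 0.1810) = 1.68e-6 M.
pH = -log(1.68e-6) = 5.77.

5.77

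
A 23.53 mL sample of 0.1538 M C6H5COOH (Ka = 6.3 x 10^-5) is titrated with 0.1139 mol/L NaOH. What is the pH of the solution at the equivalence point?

8.51

n(C6H5COOH) = 0.1538 x 0.02353 = 0.003619 mol; V(NaOH) at equivalence = 0.003619/0.1139 = 0.03177 L.
At equivalence all the acid is converted to C6H5COO-; total volume = 0.02353 + 0.03177 = 0.05530 L, so [C6H5COO-] = 0.003619/0.05530 = 0.06544 M.
Kb = Kw/Ka = 1.0e-14 / 6.3 x 10^-5 = 1.59e-10.
[OH^-] = sqrt(Kb x [C6H5COO-]) = sqrt(1.59e-10 x 0.06544) = 3.22e-6 M.
pOH = 5.49, so pH = 14.00 - 5.49 = 8.51.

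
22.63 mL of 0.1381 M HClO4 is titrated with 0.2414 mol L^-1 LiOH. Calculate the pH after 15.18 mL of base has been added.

12.15

n(acid) = 0.1381 x 0.02263 = 0.003125 mol; n(LiOH) added = 0.2414 x 0.01518 = 0.003664 mol.
Base is in excess by 0.003664 - 0.003125 = 0.0005392 mol in a total volume of 0.03781 L.
[OH^-] = 0.0005392/0.03781 = 0.01426 M, so pOH = 1.85 and pH = 14.00 - 1.85 = 12.15.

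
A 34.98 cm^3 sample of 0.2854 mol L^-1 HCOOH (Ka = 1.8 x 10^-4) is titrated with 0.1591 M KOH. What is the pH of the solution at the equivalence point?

n(HCOOH) = 0.2854 x 0.03498 = 0.009983 mol; V(KOH) at equivalence = 0.009983/0.1591 = 0.06275 L.
At equivalence all the acid is converted to HCOO-; total volume = 0.03498 + 0.06275 = 0.09773 L, so [HCOO-] = 0.009983/0.09773 = 0.1022 M.
Kb = Kw/Ka = 1.0e-14 / 1.8 x 10^-4 = 5.56e-11.
[OH^-] = sqrt(Kb x [HCOO-]) = sqrt(5.56e-11 x 0.1022) = 2.38e-6 M.
pOH = 5.62, so pH = 14.00 - 5.62 = 8.38.

8.38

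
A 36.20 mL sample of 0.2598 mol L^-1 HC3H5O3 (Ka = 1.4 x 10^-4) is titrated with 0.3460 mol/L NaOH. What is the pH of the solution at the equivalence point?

n(HC3H5O3) = 0.2598 x 0.03620 = 0.009405 mol; V(NaOH) at equivalence = 0.009405/0.3460 = 0.02718 L.
At equivalence all the acid is converted to C3H5O3-; total volume = 0.03620 + 0.02718 = 0.06338 L, so [C3H5O3-] = 0.009405/0.06338 = 0.1484 M.
Kb = Kw/Ka = 1.0e-14 / 1.4 x 10^-4 = 7.14e-11.
[OH^-] = sqrt(Kb x [C3H5O3-]) = sqrt(7.14e-11 x 0.1484) = 3.26e-6 M.
pOH = 5.49, so pH = 14.00 - 5.49 = 8.51.

8.51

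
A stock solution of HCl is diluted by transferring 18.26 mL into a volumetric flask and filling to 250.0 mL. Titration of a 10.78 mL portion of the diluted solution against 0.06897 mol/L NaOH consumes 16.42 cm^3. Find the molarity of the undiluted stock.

1.44 M

n(NaOH) = 0.06897 x 0.01642 = 0.001132 mol.
n(HCl) in the aliquot = 0.001132 mol.
[diluted HCl] = 0.001132 / 0.01078 = 0.1051 M.
Dilution factor = 250.0/18.26 = 13.69, so [stock] = 0.1051 x 13.69 = 1.44 M.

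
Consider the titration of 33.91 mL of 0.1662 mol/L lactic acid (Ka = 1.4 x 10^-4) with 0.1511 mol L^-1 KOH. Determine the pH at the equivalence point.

n(HC3H5O3) = 0.1662 x 0.03391 = 0.005636 mol; V(KOH) at equivalence = 0.005636/0.1511 = 0.03730 L.
At equivalence all the acid is converted to C3H5O3-; total volume = 0.03391 + 0.03730 = 0.07121 L, so [C3H5O3-] = 0.005636/0.07121 = 0.07915 M.
Kb = Kw/Ka = 1.0e-14 / 1.4 x 10^-4 = 7.14e-11.
[OH^-] = sqrt(Kb x [C3H5O3-]) = sqrt(7.14e-11 x 0.07915) = 2.38e-6 M.
pOH = 5.62, so pH = 14.00 - 5.62 = 8.38.

8.38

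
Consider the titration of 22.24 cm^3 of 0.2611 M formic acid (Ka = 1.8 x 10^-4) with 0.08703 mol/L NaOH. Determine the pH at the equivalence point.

8.28

n(HCOOH) = 0.2611 x 0.02224 = 0.005807 mol; V(NaOH) at equivalence = 0.005807/0.08703 = 0.06672 L.
At equivalence all the acid is converted to HCOO-; total volume = 0.02224 + 0.06672 = 0.08896 L, so [HCOO-] = 0.005807/0.08896 = 0.06527 M.
Kb = Kw/Ka = 1.0e-14 / 1.8 x 10^-4 = 5.56e-11.
[OH^-] = sqrt(Kb x [HCOO-]) = sqrt(5.56e-11 x 0.06527) = 1.90e-6 M.
pOH = 5.72, so pH = 14.00 - 5.72 = 8.28.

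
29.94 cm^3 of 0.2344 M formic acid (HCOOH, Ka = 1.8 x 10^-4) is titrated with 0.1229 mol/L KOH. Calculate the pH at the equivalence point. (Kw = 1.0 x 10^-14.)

8.33

n(HCOOH) = 0.2344 x 0.02994 = 0.007018 mol; V(KOH) at equivalence = 0.007018/0.1229 = 0.05710 L.
At equivalence all the acid is converted to HCOO-; total volume = 0.02994 + 0.05710 = 0.08704 L, so [HCOO-] = 0.007018/0.08704 = 0.08063 M.
Kb = Kw/Ka = 1.0e-14 / 1.8 x 10^-4 = 5.56e-11.
[OH^-] = sqrt(Kb x [HCOO-]) = sqrt(5.56e-11 x 0.08063) = 2.12e-6 M.
pOH = 5.67, so pH = 14.00 - 5.67 = 8.33.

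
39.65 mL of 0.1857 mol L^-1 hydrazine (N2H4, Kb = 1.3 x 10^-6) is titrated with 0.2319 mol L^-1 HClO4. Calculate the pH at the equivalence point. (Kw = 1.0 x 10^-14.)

4.55

n(N2H4) = 0.1857 x 0.03965 = 0.007363 mol; V(HClO4) at equivalence = 0.007363/0.2319 = 0.03175 L.
At equivalence the base is fully converted to N2H5+; total volume = 0.07140 L, so [N2H5+] = 0.007363/0.07140 = 0.1031 M.
Ka(N2H5+) = Kw/Kb = 1.0e-14 / 1.3 x 10^-6 = 7.69e-9.
[H^+] = sqrt(Ka x [N2H5+]) = sqrt(7.69e-9 x 0.1031) = 2.82e-5 M.
pH = -log(2.82e-5) = 4.55.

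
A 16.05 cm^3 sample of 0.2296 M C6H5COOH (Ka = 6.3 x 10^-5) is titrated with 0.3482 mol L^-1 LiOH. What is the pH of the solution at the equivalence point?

8.67

n(C6H5COOH) = 0.2296 x 0.01605 = 0.003685 mol; V(LiOH) at equivalence = 0.003685/0.3482 = 0.01058 L.
At equivalence all the acid is converted to C6H5COO-; total volume = 0.01605 + 0.01058 = 0.02663 L, so [C6H5COO-] = 0.003685/0.02663 = 0.1384 M.
Kb = Kw/Ka = 1.0e-14 / 6.3 x 10^-5 = 1.59e-10.
[OH^-] = sqrt(Kb x [C6H5COO-]) = sqrt(1.59e-10 x 0.1384) = 4.69e-6 M.
pOH = 5.33, so pH = 14.00 - 5.33 = 8.67.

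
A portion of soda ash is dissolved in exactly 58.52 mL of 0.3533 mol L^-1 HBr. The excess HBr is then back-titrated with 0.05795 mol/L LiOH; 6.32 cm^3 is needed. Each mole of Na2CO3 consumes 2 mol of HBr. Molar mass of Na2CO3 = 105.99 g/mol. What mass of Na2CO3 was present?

Total n(HBr) added = 0.3533 x 0.05852 = 0.02068 mol.
n(LiOH) used = 0.05795 x 0.006320 = 0.0003662 mol, which equals the excess n(HBr).
So n(HBr) consumed by the sample = 0.02068 - 0.0003662 = 0.02031 mol.
n(Na2CO3) = 0.02031 / 2 = 0.01015 mol.
mass = 0.01015 mol x 105.99 g/mol = 1.08 g.

1.08 g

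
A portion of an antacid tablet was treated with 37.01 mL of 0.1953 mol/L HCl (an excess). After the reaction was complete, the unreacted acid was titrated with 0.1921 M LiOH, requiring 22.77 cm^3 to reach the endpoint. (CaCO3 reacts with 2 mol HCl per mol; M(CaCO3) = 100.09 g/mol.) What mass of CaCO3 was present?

Total n(HCl) added = 0.1953 x 0.03701 = 0.007228 mol.
n(LiOH) used = 0.1921 x 0.02277 = 0.004374 mol, which equals the excess n(HCl).
So n(HCl) consumed by the sample = 0.007228 - 0.004374 = 0.002854 mol.
n(CaCO3) = 0.002854 / 2 = 0.001427 mol.
mass = 0.001427 mol x 100.09 g/mol = 0.143 g.

0.143 g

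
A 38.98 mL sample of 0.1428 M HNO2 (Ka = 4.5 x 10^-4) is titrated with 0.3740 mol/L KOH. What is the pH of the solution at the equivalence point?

8.18

n(HNO2) = 0.1428 x 0.03898 = 0.005566 mol; V(KOH) at equivalence = 0.005566/0.3740 = 0.01488 L.
At equivalence all the acid is converted to NO2-; total volume = 0.03898 + 0.01488 = 0.05386 L, so [NO2-] = 0.005566/0.05386 = 0.1033 M.
Kb = Kw/Ka = 1.0e-14 / 4.5 x 10^-4 = 2.22e-11.
[OH^-] = sqrt(Kb x [NO2-]) = sqrt(2.22e-11 x 0.1033) = 1.52e-6 M.
pOH = 5.82, so pH = 14.00 - 5.82 = 8.18.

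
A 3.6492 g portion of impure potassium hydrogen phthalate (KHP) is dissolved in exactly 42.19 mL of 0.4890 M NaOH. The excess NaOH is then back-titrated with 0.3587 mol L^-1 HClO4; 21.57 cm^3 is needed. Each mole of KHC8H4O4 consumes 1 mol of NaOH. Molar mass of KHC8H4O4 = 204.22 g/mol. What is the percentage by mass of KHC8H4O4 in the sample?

Total n(NaOH) added = 0.4890 x 0.04219 = 0.02063 mol.
n(HClO4) used = 0.3587 x 0.02157 = 0.007737 mol, which equals the excess n(NaOH).
So n(NaOH) consumed by the sample = 0.02063 - 0.007737 = 0.01289 mol.
n(KHC8H4O4) = 0.01289 / 1 = 0.01289 mol.
mass KHC8H4O4 = 0.01289 x 204.22 = 2.633 g, so %KHC8H4O4 = 2.633/3.6492 x 100 = 72.2%.

72.2%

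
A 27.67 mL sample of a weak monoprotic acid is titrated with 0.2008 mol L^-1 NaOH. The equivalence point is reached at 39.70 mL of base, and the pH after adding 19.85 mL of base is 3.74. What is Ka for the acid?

1.8 x 10^-4

19.85 mL is half of the equivalence volume, so this is the half-equivalence point where [HA] = [A^-].
At half-equivalence pH = pKa, so pKa = 3.74.
Ka = 10^(-3.74) = 1.8 x 10^-4.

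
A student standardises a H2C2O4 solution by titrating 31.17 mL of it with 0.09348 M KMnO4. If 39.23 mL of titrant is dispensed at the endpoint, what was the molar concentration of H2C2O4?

n(KMnO4) = 0.09348 x 0.03923 = 0.003667 mol.
From the balanced equation, 2 mol KMnO4 reacts with 5 mol H2C2O4, so n(H2C2O4) = 0.003667 x 5/2 = 0.009168 mol.
[H2C2O4] = 0.009168 / 0.03117 L = 0.294 M.

0.294 M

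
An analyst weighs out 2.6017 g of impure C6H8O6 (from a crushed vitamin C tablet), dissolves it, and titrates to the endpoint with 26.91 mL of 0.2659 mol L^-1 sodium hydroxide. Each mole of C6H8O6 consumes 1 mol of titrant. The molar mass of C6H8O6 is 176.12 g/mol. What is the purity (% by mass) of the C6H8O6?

48.4%

n(NaOH) = 0.2659 x 0.02691 = 0.007155 mol.
n(C6H8O6) = 0.007155 / 1 = 0.007155 mol.
mass of C6H8O6 = 0.007155 x 176.12 = 1.260 g.
% purity = 1.260 / 2.6017 x 100 = 48.4%.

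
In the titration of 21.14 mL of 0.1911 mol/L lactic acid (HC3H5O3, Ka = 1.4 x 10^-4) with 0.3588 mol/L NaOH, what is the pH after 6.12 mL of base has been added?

Initial n(HC3H5O3) = 0.1911 x 0.02114 = 0.004040 mol.
n(NaOH) added = 0.3588 x 0.006120 = 0.002196 mol, converting that many moles of HC3H5O3 to C3H5O3-.
Remaining n(HC3H5O3) = 0.001844 mol; n(C3H5O3-) = 0.002196 mol.
By Henderson-Hasselbalch, pH = pKa + log([A^-]/[HA]) = 3.85 + log(0.002196/0.001844) = 3.85 + (+0.08) = 3.93.

3.93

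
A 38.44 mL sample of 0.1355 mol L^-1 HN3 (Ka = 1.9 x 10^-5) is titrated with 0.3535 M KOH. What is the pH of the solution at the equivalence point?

n(HN3) = 0.1355 x 0.03844 = 0.005209 mol; V(KOH) at equivalence = 0.005209/0.3535 = 0.01473 L.
At equivalence all the acid is converted to N3-; total volume = 0.03844 + 0.01473 = 0.05317 L, so [N3-] = 0.005209/0.05317 = 0.09795 M.
Kb = Kw/Ka = 1.0e-14 / 1.9 x 10^-5 = 5.26e-10.
[OH^-] = sqrt(Kb x [N3-]) = sqrt(5.26e-10 x 0.09795) = 7.18e-6 M.
pOH = 5.14, so pH = 14.00 - 5.14 = 8.86.

8.86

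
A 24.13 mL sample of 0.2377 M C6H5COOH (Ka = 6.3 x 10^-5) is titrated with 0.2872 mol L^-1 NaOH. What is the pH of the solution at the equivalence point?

n(C6H5COOH) = 0.2377 x 0.02413 = 0.005736 mol; V(NaOH) at equivalence = 0.005736/0.2872 = 0.01997 L.
At equivalence all the acid is converted to C6H5COO-; total volume = 0.02413 + 0.01997 = 0.04410 L, so [C6H5COO-] = 0.005736/0.04410 = 0.1301 M.
Kb = Kw/Ka = 1.0e-14 / 6.3 x 10^-5 = 1.59e-10.
[OH^-] = sqrt(Kb x [C6H5COO-]) = sqrt(1.59e-10 x 0.1301) = 4.54e-6 M.
pOH = 5.34, so pH = 14.00 - 5.34 = 8.66.

8.66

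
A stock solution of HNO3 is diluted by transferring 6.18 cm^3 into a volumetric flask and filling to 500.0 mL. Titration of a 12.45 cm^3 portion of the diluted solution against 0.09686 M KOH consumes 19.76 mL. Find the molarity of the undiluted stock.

12.4 M

n(KOH) = 0.09686 x 0.01976 = 0.001914 mol.
n(HNO3) in the aliquot = 0.001914 mol.
[diluted HNO3] = 0.001914 / 0.01245 = 0.1537 M.
Dilution factor = 500.0/6.180 = 80.91, so [stock] = 0.1537 x 80.91 = 12.4 M.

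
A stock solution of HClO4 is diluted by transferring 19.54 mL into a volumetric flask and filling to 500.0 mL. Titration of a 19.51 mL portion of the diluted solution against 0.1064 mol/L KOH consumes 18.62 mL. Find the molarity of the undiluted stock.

2.60 M

n(KOH) = 0.1064 x 0.01862 = 0.001981 mol.
n(HClO4) in the aliquot = 0.001981 mol.
[diluted HClO4] = 0.001981 / 0.01951 = 0.1015 M.
Dilution factor = 500.0/19.54 = 25.59, so [stock] = 0.1015 x 25.59 = 2.60 M.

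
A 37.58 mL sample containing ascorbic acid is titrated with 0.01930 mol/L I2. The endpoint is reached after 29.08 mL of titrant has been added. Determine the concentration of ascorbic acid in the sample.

n(I2) = 0.01930 x 0.02908 = 0.0005612 mol.
From the balanced equation, 1 mol I2 reacts with 1 mol ascorbic acid, so n(ascorbic acid) = 0.0005612 x 1/1 = 0.0005612 mol.
[ascorbic acid] = 0.0005612 / 0.03758 L = 0.0149 M.

0.0149 M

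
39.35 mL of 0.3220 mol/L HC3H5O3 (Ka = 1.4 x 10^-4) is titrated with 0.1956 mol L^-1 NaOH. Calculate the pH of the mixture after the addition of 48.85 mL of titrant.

Initial n(HC3H5O3) = 0.3220 x 0.03935 = 0.01267 mol.
n(NaOH) added = 0.1956 x 0.04885 = 0.009555 mol, converting that many moles of HC3H5O3 to C3H5O3-.
Remaining n(HC3H5O3) = 0.003116 mol; n(C3H5O3-) = 0.009555 mol.
By Henderson-Hasselbalch, pH = pKa + log([A^-]/[HA]) = 3.85 + log(0.009555/0.003116) = 3.85 + (+0.49) = 4.34.

4.34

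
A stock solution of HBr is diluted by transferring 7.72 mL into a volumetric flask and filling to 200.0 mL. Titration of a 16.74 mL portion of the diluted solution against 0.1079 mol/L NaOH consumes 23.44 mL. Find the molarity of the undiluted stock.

3.91 M

n(NaOH) = 0.1079 x 0.02344 = 0.002529 mol.
n(HBr) in the aliquot = 0.002529 mol.
[diluted HBr] = 0.002529 / 0.01674 = 0.1511 M.
Dilution factor = 200.0/7.720 = 25.91, so [stock] = 0.1511 x 25.91 = 3.91 M.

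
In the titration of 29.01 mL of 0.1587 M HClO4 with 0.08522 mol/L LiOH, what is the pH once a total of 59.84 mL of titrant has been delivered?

11.75

n(acid) = 0.1587 x 0.02901 = 0.004604 mol; n(LiOH) added = 0.08522 x 0.05984 = 0.005100 mol.
Base is in excess by 0.005100 - 0.004604 = 0.0004957 mol in a total volume of 0.08885 L.
[OH^-] = 0.0004957/0.08885 = 0.005579 M, so pOH = 2.25 and pH = 14.00 - 2.25 = 11.75.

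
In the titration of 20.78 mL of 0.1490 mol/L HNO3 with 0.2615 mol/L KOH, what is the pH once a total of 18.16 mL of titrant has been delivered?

12.63

n(acid) = 0.1490 x 0.02078 = 0.003096 mol; n(KOH) added = 0.2615 x 0.01816 = 0.004749 mol.
Base is in excess by 0.004749 - 0.003096 = 0.001653 mol in a total volume of 0.03894 L.
[OH^-] = 0.001653/0.03894 = 0.04244 M, so pOH = 1.37 and pH = 14.00 - 1.37 = 12.63.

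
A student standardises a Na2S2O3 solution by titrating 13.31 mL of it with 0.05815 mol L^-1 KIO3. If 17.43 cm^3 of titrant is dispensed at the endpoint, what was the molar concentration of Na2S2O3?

0.457 M

n(KIO3) = 0.05815 x 0.01743 = 0.001014 mol.
From the balanced equation, 1 mol KIO3 reacts with 6 mol Na2S2O3, so n(Na2S2O3) = 0.001014 x 6/1 = 0.006081 mol.
[Na2S2O3] = 0.006081 / 0.01331 L = 0.457 M.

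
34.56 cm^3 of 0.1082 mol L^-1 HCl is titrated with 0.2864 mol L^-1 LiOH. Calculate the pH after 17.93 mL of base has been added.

n(acid) = 0.1082 x 0.03456 = 0.003739 mol; n(LiOH) added = 0.2864 x 0.01793 = 0.005135 mol.
Base is in excess by 0.005135 - 0.003739 = 0.001396 mol in a total volume of 0.05249 L.
[OH^-] = 0.001396/0.05249 = 0.02659 M, so pOH = 1.58 and pH = 14.00 - 1.58 = 12.42.

12.42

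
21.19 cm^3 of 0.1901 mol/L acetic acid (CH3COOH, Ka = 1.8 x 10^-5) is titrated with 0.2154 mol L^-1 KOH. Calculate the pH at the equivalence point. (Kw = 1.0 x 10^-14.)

8.87

n(CH3COOH) = 0.1901 x 0.02119 = 0.004028 mol; V(KOH) at equivalence = 0.004028/0.2154 = 0.01870 L.
At equivalence all the acid is converted to CH3COO-; total volume = 0.02119 + 0.01870 = 0.03989 L, so [CH3COO-] = 0.004028/0.03989 = 0.1010 M.
Kb = Kw/Ka = 1.0e-14 / 1.8 x 10^-5 = 5.56e-10.
[OH^-] = sqrt(Kb x [CH3COO-]) = sqrt(5.56e-10 x 0.1010) = 7.49e-6 M.
pOH = 5.13, so pH = 14.00 - 5.13 = 8.87.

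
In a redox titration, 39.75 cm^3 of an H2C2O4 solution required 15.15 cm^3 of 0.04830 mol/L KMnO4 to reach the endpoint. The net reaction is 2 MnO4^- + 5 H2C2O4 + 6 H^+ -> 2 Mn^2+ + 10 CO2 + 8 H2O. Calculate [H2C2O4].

0.0460 M

n(KMnO4) = 0.04830 x 0.01515 = 0.0007317 mol.
From the balanced equation, 2 mol KMnO4 reacts with 5 mol H2C2O4, so n(H2C2O4) = 0.0007317 x 5/2 = 0.001829 mol.
[H2C2O4] = 0.001829 / 0.03975 L = 0.0460 M.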